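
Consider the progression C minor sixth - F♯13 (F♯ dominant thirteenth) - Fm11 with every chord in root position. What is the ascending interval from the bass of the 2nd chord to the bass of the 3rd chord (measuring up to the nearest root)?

The roots are F♯ and F.
8 letter names make it an octave; at 11 semitones (a half step narrower than perfect) the quality is diminished.

diminished 8th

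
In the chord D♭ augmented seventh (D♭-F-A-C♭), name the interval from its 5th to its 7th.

diminished 3rd

That puts A below C♭.
3 letter names make it a third; at 2 semitones (a whole step narrower than major) the quality is diminished.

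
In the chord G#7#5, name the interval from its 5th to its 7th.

The chord tones of G#+7 are G# B# D## F#.
The 5th is D## and the 7th is F#.
D## up to F# is 2 semitones, a whole step narrower than a major third, so the interval is diminished.

d3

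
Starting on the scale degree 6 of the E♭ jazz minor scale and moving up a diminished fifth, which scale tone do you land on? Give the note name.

Gb

The scale is E♭ F G♭ A♭ B♭ C D.
The scale degree 6 is C; a diminished fifth above that is G♭ — scale degree 3.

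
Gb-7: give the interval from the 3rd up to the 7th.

perfect 5th

Gbmin7 is spelled Gb Bbb Db Fb.
That puts Bbb below Fb.
Counting 5 letters and 7 half steps from Bbb gives a perfect fifth.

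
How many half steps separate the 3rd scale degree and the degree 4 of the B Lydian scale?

The scale is B C# D# E# F# G# A#.
D# up to E# is a major second — 2 semitones.

2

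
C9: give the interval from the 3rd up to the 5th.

The chord tones of C9 are C E G Bb D.
That puts E below G.
From E to G: 3 semitones over a third = minor.

minor third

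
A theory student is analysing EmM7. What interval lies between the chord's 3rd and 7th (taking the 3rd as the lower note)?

EmM7: E, G, B, D♯.
The 3rd is G and the 7th is D♯.
5 letter names make it a fifth; at 8 semitones (a half step wider than perfect) the quality is augmented.

A5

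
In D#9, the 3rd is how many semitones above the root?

The chord tones of D#9 are D#, F##, A#, C#, E#.
D# to F## is a major third: 4 semitones.

4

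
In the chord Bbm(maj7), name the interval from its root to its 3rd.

The chord tones of BbmM7 (Bb minor-major seventh) are Bb, Db, F, A.
Root = Bb; 3rd = Db.
Bb up to Db is 3 semitones, a half step narrower than a major third, so the interval is minor.

minor third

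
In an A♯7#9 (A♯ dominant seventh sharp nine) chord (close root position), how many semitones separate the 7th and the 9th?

A♯ dominant seventh sharp nine: A♯, C𝄪, E♯, G♯, B𝄪.
G♯ to B𝄪 is an augmented third: 5 semitones.

5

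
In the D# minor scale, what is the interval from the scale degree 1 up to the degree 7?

m7

The scale runs D# E# F# G# A# B C#.
So we need the interval from D# up to C#.
7 letter names make it a seventh; at 10 semitones (a half step narrower than major) the quality is minor.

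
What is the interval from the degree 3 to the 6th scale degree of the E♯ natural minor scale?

E♯ natural minor: E♯ F𝄪 G♯ A♯ B♯ C♯ D♯.
The degree 3 is G♯ and the 6th degree is C♯.
G♯ up to C♯ spans 4 letter names and 5 semitones — a perfect fourth.

perfect fourth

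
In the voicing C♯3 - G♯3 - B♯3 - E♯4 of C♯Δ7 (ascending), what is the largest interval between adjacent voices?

Adjacent intervals: C♯3→G♯3 = perfect fifth; G♯3→B♯3 = major third; B♯3→E♯4 = perfect fourth.
The largest is C♯3 to G♯3, a perfect fifth (7 semitones).

P5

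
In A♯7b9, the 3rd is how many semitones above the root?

4

The chord tones of A♯7b9 are A♯, C𝄪, E♯, G♯, B.
A♯ to C𝄪 is a major third: 4 semitones.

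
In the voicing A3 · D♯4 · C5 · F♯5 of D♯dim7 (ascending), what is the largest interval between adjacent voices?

diminished seventh

Adjacent intervals: A3→D♯4 = augmented fourth; D♯4→C5 = diminished seventh; C5→F♯5 = augmented fourth.
The largest is D♯4 to C5, a diminished seventh (9 semitones).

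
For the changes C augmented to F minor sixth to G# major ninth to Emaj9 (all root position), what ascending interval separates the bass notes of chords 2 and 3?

The roots are F and G#.
From F to G#: 3 semitones over a second = augmented.

augmented second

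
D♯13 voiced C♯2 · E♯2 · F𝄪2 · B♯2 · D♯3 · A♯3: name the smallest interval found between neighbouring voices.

Adjacent intervals: C♯2→E♯2 = major third; E♯2→F𝄪2 = major second; F𝄪2→B♯2 = perfect fourth; B♯2→D♯3 = minor third; D♯3→A♯3 = perfect fifth.
The smallest is E♯2 to F𝄪2, a major second (2 semitones).

major second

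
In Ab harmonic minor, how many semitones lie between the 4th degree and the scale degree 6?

The scale is Ab Bb Cb Db Eb Fb G.
Db up to Fb is a minor third — 3 semitones.

3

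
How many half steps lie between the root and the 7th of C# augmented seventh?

C#+7 (C# augmented seventh) is spelled C#-E#-G##-B.
C# to B is a minor seventh: 10 semitones.

10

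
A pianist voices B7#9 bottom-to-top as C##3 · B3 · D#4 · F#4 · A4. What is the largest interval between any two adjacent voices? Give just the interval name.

diminished seventh

Adjacent intervals: C##3→B3 = diminished seventh; B3→D#4 = major third; D#4→F#4 = minor third; F#4→A4 = minor third.
The largest is C##3 to B3, a diminished seventh (9 semitones).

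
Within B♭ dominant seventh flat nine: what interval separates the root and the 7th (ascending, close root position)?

Spelling the chord: B♭-D-F-A♭-C♭.
So we need the interval from B♭ up to A♭.
B♭ up to A♭ is 10 semitones, a half step narrower than a major seventh, so the interval is minor.

minor seventh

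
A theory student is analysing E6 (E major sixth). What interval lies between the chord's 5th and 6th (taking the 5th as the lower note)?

major 2nd

Spelling the chord: E, G#, B, C#.
5th = B; 6th = C#.
Counting 2 letters and 2 half steps from B gives a major second.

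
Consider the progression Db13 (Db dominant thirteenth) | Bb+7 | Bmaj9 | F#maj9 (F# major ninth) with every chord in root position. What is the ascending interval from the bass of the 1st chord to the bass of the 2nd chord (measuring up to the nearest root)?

major 6th

The roots are Db and Bb.
Db up to Bb spans 6 letter names and 9 semitones — a major sixth.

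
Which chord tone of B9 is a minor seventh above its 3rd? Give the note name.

C#

B9: B-D♯-F♯-A-C♯.
The 3rd is D♯. A minor seventh above D♯ is C♯.
C♯ is the chord's 9th.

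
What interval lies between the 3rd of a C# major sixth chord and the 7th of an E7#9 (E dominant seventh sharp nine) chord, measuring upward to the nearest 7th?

The 3rd of C# major sixth is E#; the 7th of E7#9 (E dominant seventh sharp nine) is D.
7 letter names make it a seventh; at 9 semitones (a whole step narrower than major) the quality is diminished.

diminished 7th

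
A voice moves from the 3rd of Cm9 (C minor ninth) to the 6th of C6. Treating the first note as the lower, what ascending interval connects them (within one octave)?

The 3rd of Cm9 (C minor ninth) is E♭; the 6th of C6 is A.
E♭ up to A is 6 semitones, a half step wider than a perfect fourth, so the interval is augmented.

augmented 4th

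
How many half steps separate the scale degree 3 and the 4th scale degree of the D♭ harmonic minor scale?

The scale is D♭ E♭ F♭ G♭ A♭ B𝄫 C.
F♭ up to G♭ is a major second — 2 semitones.

2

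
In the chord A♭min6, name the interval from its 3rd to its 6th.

A4

A♭ minor sixth is spelled A♭ C♭ E♭ F.
That puts C♭ below F.
4 letter names make it a fourth; at 6 semitones (a half step wider than perfect) the quality is augmented.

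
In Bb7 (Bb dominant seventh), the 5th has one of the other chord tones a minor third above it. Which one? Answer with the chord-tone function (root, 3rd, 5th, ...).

Bb7 is spelled Bb–D–F–Ab.
The 5th is F. A minor third above F is Ab.
Ab is the chord's 7th.

7th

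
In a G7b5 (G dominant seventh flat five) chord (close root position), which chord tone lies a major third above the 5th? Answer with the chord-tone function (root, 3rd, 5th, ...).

The chord tones of G7b5 are G–B–Db–F.
The 5th is Db. A major third above Db is F.
F is the chord's 7th.

7th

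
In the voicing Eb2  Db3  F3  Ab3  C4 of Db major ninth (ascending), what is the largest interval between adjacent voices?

Adjacent intervals: Eb2→Db3 = minor seventh; Db3→F3 = major third; F3→Ab3 = minor third; Ab3→C4 = major third.
The largest is Eb2 to Db3, a minor seventh (10 semitones).

minor seventh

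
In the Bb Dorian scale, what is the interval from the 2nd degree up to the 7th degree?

The scale runs Bb C Db Eb F G Ab.
That puts C below Ab.
C up to Ab is 8 semitones, a half step narrower than a major sixth, so the interval is minor.

minor sixth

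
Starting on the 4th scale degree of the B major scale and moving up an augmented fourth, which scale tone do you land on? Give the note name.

The scale is B C# D# E F# G# A#.
The 4th scale degree is E; an augmented fourth above that is A# — scale degree 7.

A#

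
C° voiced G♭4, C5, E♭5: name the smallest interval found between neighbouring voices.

minor third

Adjacent intervals: G♭4→C5 = augmented fourth; C5→E♭5 = minor third.
The smallest is C5 to E♭5, a minor third (3 semitones).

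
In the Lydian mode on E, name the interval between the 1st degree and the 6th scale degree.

major sixth

Spelling the Lydian mode on E: E F# G# A# B C# D#.
1st degree = E; 6th degree = C#.
E up to C# spans 6 letter names and 9 semitones — a major sixth.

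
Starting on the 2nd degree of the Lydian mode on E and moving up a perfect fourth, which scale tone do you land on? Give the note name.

The scale is E F# G# A# B C# D#.
The 2nd degree is F#; a perfect fourth above that is B — scale degree 5.

B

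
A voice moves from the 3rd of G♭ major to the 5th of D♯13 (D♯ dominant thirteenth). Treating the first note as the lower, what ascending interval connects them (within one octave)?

G♭ major has B♭ as its 3rd, and D♯13 (D♯ dominant thirteenth) has A♯ as its 5th.
7 letter names make it a seventh; at 12 semitones (a half step wider than major) the quality is augmented.

augmented seventh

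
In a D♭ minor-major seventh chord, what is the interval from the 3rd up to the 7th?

D♭m(maj7): D♭-F♭-A♭-C.
That puts F♭ below C.
From F♭ to C: 8 semitones over a fifth = augmented.

A5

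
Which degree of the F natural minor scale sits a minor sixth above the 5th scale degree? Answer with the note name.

The scale is F G Ab Bb C Db Eb.
The 5th scale degree is C; a minor sixth above that is Ab — scale degree 3.

Ab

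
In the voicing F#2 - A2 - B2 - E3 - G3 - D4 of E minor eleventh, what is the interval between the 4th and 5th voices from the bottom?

Those voices are E3 and G3.
E up to G is 3 semitones, a half step narrower than a major third, so the interval is minor.

minor third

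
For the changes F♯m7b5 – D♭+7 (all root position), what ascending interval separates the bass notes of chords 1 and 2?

The roots are F♯ and D♭.
F♯ up to D♭ is 7 semitones, a whole step narrower than a major sixth, so the interval is diminished.

diminished sixth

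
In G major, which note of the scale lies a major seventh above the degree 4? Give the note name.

The scale is G A B C D E F♯.
The degree 4 is C; a major seventh above that is B — scale degree 3.

B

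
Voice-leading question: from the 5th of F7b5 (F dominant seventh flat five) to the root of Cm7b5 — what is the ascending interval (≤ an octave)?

F7b5 (F dominant seventh flat five) has C♭ as its 5th, and Cm7b5 has C as its root.
C♭ up to C is 1 semitone, a half step wider than a perfect unison, so the interval is augmented.

augmented unison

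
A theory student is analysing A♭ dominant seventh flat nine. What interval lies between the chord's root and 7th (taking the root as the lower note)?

A♭7b9 is spelled A♭, C, E♭, G♭, B𝄫.
So we need the interval from A♭ up to G♭.
From A♭ to G♭: 10 semitones over a seventh = minor.

minor seventh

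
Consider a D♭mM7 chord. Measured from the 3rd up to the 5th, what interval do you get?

major third

D♭m(maj7): D♭-F♭-A♭-C.
3rd = F♭; 5th = A♭.
F♭ up to A♭ spans 3 letter names and 4 semitones — a major third.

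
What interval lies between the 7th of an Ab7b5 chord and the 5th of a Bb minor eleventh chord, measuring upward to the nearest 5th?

Ab7b5 has Gb as its 7th, and Bb minor eleventh has F as its 5th.
From Gb to F is 11 semitones, exactly the major seventh.

major 7th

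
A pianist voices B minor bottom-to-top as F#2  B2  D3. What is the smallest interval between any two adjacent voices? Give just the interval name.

Adjacent intervals: F#2→B2 = perfect fourth; B2→D3 = minor third.
The smallest is B2 to D3, a minor third (3 semitones).

minor third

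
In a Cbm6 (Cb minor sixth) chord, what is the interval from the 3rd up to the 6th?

augmented fourth

Cb minor sixth is spelled Cb Ebb Gb Ab.
The 3rd is Ebb and the 6th is Ab.
Ebb up to Ab is 6 semitones, a half step wider than a perfect fourth, so the interval is augmented.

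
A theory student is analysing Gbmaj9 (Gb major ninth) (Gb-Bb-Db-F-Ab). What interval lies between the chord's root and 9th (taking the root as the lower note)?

major 9th

The root is Gb and the 9th is Ab.
Gb up to Ab spans 9 letter names and 14 semitones — a major ninth.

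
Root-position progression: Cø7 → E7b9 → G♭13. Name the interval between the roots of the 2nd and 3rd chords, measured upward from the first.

diminished third

The roots are E and G♭.
3 letter names make it a third; at 2 semitones (a whole step narrower than major) the quality is diminished.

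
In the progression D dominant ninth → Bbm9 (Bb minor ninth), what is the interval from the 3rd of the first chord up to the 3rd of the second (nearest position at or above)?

diminished sixth

The 3rd of D dominant ninth is F#; the 3rd of Bbm9 (Bb minor ninth) is Db.
F# up to Db is 7 semitones, a whole step narrower than a major sixth, so the interval is diminished.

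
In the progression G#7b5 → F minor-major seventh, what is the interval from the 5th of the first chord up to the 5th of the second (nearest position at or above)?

The 5th of G#7b5 is D; the 5th of F minor-major seventh is C.
7 letter names make it a seventh; at 10 semitones (a half step narrower than major) the quality is minor.

minor 7th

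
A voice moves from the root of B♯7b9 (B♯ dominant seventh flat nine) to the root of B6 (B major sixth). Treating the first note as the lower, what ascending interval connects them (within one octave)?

The root of B♯7b9 (B♯ dominant seventh flat nine) is B♯; the root of B6 (B major sixth) is B.
From B♯ to B: 11 semitones over an octave = diminished.

d8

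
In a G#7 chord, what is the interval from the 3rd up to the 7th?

diminished fifth

Spelling the chord: G#-B#-D#-F#.
That puts B# below F#.
From B# to F#: 6 semitones over a fifth = diminished.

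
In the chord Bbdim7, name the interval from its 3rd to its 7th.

Bb diminished seventh: Bb-Db-Fb-Abb.
That puts Db below Abb.
From Db to Abb: 6 semitones over a fifth = diminished.

diminished fifth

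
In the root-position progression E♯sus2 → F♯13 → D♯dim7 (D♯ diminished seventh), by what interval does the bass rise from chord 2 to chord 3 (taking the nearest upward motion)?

The roots are F♯ and D♯.
F♯ up to D♯ spans 6 letter names and 9 semitones — a major sixth.

major sixth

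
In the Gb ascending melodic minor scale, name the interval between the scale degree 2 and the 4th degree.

minor third

Gb melodic minor: Gb Ab Bbb Cb Db Eb F.
That puts Ab below Cb.
From Ab to Cb: 3 semitones over a third = minor.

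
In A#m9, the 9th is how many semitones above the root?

A# minor ninth: A#, C#, E#, G#, B#.
A# to B# is a major ninth: 14 semitones.

14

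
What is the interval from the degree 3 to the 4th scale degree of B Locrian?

major 2nd

Spelling B Locrian: B C D E F G A.
Degree 3 = D; scale degree 4 = E.
From D to E is 2 semitones, exactly the major second.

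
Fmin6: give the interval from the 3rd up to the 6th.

Fm6 is spelled F, A♭, C, D.
3rd = A♭; 6th = D.
A♭ up to D is 6 semitones, a half step wider than a perfect fourth, so the interval is augmented.

augmented 4th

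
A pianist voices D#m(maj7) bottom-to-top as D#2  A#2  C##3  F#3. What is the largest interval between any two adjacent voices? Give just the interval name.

Adjacent intervals: D#2→A#2 = perfect fifth; A#2→C##3 = major third; C##3→F#3 = diminished fourth.
The largest is D#2 to A#2, a perfect fifth (7 semitones).

perfect 5th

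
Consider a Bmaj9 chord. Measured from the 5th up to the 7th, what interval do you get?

major third

Bmaj9 is spelled B, D#, F#, A#, C#.
The 5th is F# and the 7th is A#.
F# up to A# spans 3 letter names and 4 semitones — a major third.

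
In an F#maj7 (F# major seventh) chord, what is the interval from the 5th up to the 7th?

M3

The chord tones of F#M7 are F# A# C# E#.
The 5th is C# and the 7th is E#.
From C# to E# is 4 semitones, exactly the major third.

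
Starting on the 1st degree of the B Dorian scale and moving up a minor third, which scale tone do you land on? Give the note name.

D

The scale is B C♯ D E F♯ G♯ A.
The 1st degree is B; a minor third above that is D — scale degree 3.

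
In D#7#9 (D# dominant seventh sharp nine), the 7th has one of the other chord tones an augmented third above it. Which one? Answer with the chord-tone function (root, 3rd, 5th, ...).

Spelling the chord: D#, F##, A#, C#, E##.
The 7th is C#. An augmented third above C# is E##.
E## is the chord's 9th.

9th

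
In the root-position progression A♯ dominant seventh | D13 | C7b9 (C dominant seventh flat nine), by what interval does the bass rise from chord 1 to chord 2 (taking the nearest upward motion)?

diminished fourth

The roots are A♯ and D.
From A♯ to D: 4 semitones over a fourth = diminished.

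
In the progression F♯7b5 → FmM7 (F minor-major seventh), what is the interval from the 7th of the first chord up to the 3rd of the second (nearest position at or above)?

diminished 4th

The 7th of F♯7b5 is E; the 3rd of FmM7 (F minor-major seventh) is A♭.
4 letter names make it a fourth; at 4 semitones (a half step narrower than perfect) the quality is diminished.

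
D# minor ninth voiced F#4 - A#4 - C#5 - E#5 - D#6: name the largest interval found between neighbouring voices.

minor seventh

Adjacent intervals: F#4→A#4 = major third; A#4→C#5 = minor third; C#5→E#5 = major third; E#5→D#6 = minor seventh.
The largest is E#5 to D#6, a minor seventh (10 semitones).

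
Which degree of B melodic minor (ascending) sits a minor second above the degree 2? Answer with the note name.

D

The scale is B C♯ D E F♯ G♯ A♯.
The degree 2 is C♯; a minor second above that is D — scale degree 3.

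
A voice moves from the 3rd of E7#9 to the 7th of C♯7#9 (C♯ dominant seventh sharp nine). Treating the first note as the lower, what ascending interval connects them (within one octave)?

The 3rd of E7#9 is G♯; the 7th of C♯7#9 (C♯ dominant seventh sharp nine) is B.
From G♯ to B: 3 semitones over a third = minor.

minor third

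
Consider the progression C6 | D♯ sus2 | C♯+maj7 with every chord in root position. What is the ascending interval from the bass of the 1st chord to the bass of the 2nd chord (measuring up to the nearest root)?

The roots are C and D♯.
2 letter names make it a second; at 3 semitones (a half step wider than major) the quality is augmented.

augmented second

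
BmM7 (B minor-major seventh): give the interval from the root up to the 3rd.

BmM7 (B minor-major seventh): B–D–F#–A#.
That puts B below D.
3 letter names make it a third; at 3 semitones (a half step narrower than major) the quality is minor.

minor 3rd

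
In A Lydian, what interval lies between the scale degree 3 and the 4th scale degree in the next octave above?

major 9th

Spelling A Lydian: A B C# D# E F# G#.
The scale degree 3 is C# and the scale degree 4 (up an octave) is D#.
Counting 9 letters and 14 half steps from C# gives a major ninth.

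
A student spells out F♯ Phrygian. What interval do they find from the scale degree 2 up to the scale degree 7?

The scale runs F♯ G A B C♯ D E.
So we need the interval from G up to E.
From G to E is 9 semitones, exactly the major sixth.

M6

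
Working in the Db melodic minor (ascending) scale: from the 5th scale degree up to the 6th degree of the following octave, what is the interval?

Db melodic minor: Db Eb Fb Gb Ab Bb C.
That puts Ab below Bb.
Ab up to Bb spans 9 letter names and 14 semitones — a major ninth.

major ninth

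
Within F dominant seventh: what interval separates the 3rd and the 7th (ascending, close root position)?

diminished fifth

F7 (F dominant seventh): F–A–C–E♭.
The 3rd is A and the 7th is E♭.
5 letter names make it a fifth; at 6 semitones (a half step narrower than perfect) the quality is diminished.
This 3–7 tritone is the characteristic tension at the heart of the dominant sound.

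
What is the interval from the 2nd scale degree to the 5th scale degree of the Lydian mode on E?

perfect fourth

Spelling the Lydian mode on E: E F# G# A# B C# D#.
So we need the interval from F# up to B.
F# up to B spans 4 letter names and 5 semitones — a perfect fourth.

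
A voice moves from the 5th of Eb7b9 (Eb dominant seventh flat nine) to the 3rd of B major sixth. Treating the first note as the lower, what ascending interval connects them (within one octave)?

augmented 3rd

The 5th of Eb7b9 (Eb dominant seventh flat nine) is Bb; the 3rd of B major sixth is D#.
From Bb to D#: 5 semitones over a third = augmented.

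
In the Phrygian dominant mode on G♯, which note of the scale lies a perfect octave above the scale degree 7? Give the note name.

The scale is G♯ A B♯ C♯ D♯ E F♯.
The scale degree 7 is F♯; a perfect octave above that is F♯ — scale degree 7.

F#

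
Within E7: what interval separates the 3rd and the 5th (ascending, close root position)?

Spelling the chord: E G# B D.
The 3rd is G# and the 5th is B.
3 letter names make it a third; at 3 semitones (a half step narrower than major) the quality is minor.

minor third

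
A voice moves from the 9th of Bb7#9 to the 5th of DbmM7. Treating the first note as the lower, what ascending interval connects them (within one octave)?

Bb7#9 has C# as its 9th, and DbmM7 has Ab as its 5th.
From C# to Ab: 7 semitones over a sixth = diminished.

diminished sixth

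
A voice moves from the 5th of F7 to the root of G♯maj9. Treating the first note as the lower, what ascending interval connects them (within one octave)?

F7 has C as its 5th, and G♯maj9 has G♯ as its root.
5 letter names make it a fifth; at 8 semitones (a half step wider than perfect) the quality is augmented.

augmented fifth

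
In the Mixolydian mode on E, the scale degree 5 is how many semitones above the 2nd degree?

5

The scale is E F♯ G♯ A B C♯ D.
F♯ up to B is a perfect fourth — 5 semitones.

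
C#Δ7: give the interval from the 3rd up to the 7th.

perfect 5th

C#maj7: C# E# G# B#.
So we need the interval from E# up to B#.
E# up to B# spans 5 letter names and 7 semitones — a perfect fifth.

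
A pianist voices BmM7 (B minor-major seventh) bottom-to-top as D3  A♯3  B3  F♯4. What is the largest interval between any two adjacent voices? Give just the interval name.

augmented 5th

Adjacent intervals: D3→A♯3 = augmented fifth; A♯3→B3 = minor second; B3→F♯4 = perfect fifth.
The largest is D3 to A♯3, an augmented fifth (8 semitones).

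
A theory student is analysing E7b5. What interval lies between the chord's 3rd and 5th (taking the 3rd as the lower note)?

diminished third

Spelling the chord: E G# Bb D.
3rd = G#; 5th = Bb.
3 letter names make it a third; at 2 semitones (a whole step narrower than major) the quality is diminished.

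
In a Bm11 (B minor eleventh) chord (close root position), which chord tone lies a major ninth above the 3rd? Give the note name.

E

B minor eleventh: B, D, F♯, A, C♯, E.
The 3rd is D. A major ninth above D is E.
E is the chord's 11th.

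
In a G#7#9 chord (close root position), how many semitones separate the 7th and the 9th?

5

G# dominant seventh sharp nine is spelled G# B# D# F# A##.
F# to A## is an augmented third: 5 semitones.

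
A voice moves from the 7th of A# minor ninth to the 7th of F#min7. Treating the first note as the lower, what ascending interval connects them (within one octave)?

A# minor ninth has G# as its 7th, and F#min7 has E as its 7th.
G# up to E is 8 semitones, a half step narrower than a major sixth, so the interval is minor.

minor sixth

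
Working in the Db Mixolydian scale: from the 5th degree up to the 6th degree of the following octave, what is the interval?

M9

Spelling the Db Mixolydian scale: Db Eb F Gb Ab Bb Cb.
So we need the interval from Ab up to Bb.
Counting 9 letters and 14 half steps from Ab gives a major ninth.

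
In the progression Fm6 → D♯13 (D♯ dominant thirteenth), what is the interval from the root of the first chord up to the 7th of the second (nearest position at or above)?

augmented fifth

The root of Fm6 is F; the 7th of D♯13 (D♯ dominant thirteenth) is C♯.
5 letter names make it a fifth; at 8 semitones (a half step wider than perfect) the quality is augmented.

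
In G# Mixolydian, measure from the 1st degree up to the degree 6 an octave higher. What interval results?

M13

The scale runs G# A# B# C# D# E# F#.
The 1st degree is G# and the 6th scale degree (up an octave) is E#.
From G# to E# is 21 semitones, exactly the major thirteenth.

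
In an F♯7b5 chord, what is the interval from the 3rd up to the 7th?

diminished fifth

F♯ dominant seventh flat five: F♯ A♯ C E.
The 3rd is A♯ and the 7th is E.
From A♯ to E: 6 semitones over a fifth = diminished.
This 3–7 tritone is the characteristic tension at the heart of the dominant sound.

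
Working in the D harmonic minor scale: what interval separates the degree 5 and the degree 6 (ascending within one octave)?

minor second

D harmonic minor: D E F G A Bb C#.
So we need the interval from A up to Bb.
From A to Bb: 1 semitone over a second = minor.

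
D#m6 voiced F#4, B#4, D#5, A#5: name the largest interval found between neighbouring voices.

Adjacent intervals: F#4→B#4 = augmented fourth; B#4→D#5 = minor third; D#5→A#5 = perfect fifth.
The largest is D#5 to A#5, a perfect fifth (7 semitones).

P5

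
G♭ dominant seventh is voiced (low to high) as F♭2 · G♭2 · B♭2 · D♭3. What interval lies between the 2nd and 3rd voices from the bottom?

Those voices are G♭2 and B♭2.
G♭ up to B♭ spans 3 letter names and 4 semitones — a major third.

M3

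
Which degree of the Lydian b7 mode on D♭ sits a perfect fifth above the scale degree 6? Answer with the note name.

F

The scale is D♭ E♭ F G A♭ B♭ C♭.
The scale degree 6 is B♭; a perfect fifth above that is F — scale degree 3.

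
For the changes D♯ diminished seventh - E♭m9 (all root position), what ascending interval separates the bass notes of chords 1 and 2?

diminished second

The roots are D♯ and E♭.
2 letter names make it a second; at 0 semitones (a whole step narrower than major) the quality is diminished.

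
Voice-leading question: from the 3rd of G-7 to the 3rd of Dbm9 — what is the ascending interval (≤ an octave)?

diminished 5th

The 3rd of G-7 is Bb; the 3rd of Dbm9 is Fb.
Bb up to Fb is 6 semitones, a half step narrower than a perfect fifth, so the interval is diminished.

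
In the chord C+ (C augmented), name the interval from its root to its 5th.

augmented fifth

Caug (C augmented): C E G♯.
So we need the interval from C up to G♯.
From C to G♯: 8 semitones over a fifth = augmented.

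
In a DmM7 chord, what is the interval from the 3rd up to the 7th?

DmM7 is spelled D-F-A-C♯.
That puts F below C♯.
F up to C♯ is 8 semitones, a half step wider than a perfect fifth, so the interval is augmented.

A5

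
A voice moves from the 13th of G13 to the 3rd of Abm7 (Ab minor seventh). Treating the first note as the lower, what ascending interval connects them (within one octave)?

G13 has E as its 13th, and Abm7 (Ab minor seventh) has Cb as its 3rd.
E up to Cb is 7 semitones, a whole step narrower than a major sixth, so the interval is diminished.

diminished 6th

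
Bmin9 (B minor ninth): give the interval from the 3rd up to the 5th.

B minor ninth: B, D, F♯, A, C♯.
That puts D below F♯.
D up to F♯ spans 3 letter names and 4 semitones — a major third.

M3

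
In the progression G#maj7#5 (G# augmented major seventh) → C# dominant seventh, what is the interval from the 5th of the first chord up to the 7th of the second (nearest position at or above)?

G#maj7#5 (G# augmented major seventh) has D## as its 5th, and C# dominant seventh has B as its 7th.
D## up to B is 7 semitones, a whole step narrower than a major sixth, so the interval is diminished.

diminished sixth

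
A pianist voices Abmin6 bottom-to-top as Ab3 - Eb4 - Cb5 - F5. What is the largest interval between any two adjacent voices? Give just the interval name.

minor sixth

Adjacent intervals: Ab3→Eb4 = perfect fifth; Eb4→Cb5 = minor sixth; Cb5→F5 = augmented fourth.
The largest is Eb4 to Cb5, a minor sixth (8 semitones).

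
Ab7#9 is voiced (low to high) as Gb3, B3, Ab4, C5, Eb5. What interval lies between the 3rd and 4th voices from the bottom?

major third

Those voices are Ab4 and C5.
Ab up to C spans 3 letter names and 4 semitones — a major third.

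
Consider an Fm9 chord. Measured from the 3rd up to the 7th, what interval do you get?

Fm9: F Ab C Eb G.
That puts Ab below Eb.
Counting 5 letters and 7 half steps from Ab gives a perfect fifth.

perfect 5th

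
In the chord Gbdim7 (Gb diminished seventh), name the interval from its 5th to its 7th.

The chord tones of Gbdim7 are Gb Bbb Dbb Fbb.
That puts Dbb below Fbb.
3 letter names make it a third; at 3 semitones (a half step narrower than major) the quality is minor.

m3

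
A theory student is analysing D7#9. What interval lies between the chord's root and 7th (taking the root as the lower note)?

The chord tones of D dominant seventh sharp nine are D-F#-A-C-E#.
The root is D and the 7th is C.
D up to C is 10 semitones, a half step narrower than a major seventh, so the interval is minor.

minor seventh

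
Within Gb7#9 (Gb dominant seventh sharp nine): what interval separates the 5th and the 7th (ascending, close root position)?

minor 3rd

Spelling the chord: Gb Bb Db Fb A.
The 5th is Db and the 7th is Fb.
3 letter names make it a third; at 3 semitones (a half step narrower than major) the quality is minor.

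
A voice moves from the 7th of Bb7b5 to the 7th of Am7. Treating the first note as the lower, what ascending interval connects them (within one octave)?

Bb7b5 has Ab as its 7th, and Am7 has G as its 7th.
Counting 7 letters and 11 half steps from Ab gives a major seventh.

major seventh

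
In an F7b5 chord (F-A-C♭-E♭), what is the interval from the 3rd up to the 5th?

The 3rd is A and the 5th is C♭.
3 letter names make it a third; at 2 semitones (a whole step narrower than major) the quality is diminished.

diminished third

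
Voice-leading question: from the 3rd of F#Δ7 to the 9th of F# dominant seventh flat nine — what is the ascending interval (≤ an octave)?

The 3rd of F#Δ7 is A#; the 9th of F# dominant seventh flat nine is G.
7 letter names make it a seventh; at 9 semitones (a whole step narrower than major) the quality is diminished.

d7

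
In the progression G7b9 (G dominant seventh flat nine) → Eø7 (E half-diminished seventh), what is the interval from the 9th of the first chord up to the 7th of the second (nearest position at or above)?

G7b9 (G dominant seventh flat nine) has Ab as its 9th, and Eø7 (E half-diminished seventh) has D as its 7th.
Ab up to D is 6 semitones, a half step wider than a perfect fourth, so the interval is augmented.

augmented fourth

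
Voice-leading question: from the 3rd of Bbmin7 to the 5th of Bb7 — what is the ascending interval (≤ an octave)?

Bbmin7 has Db as its 3rd, and Bb7 has F as its 5th.
Db up to F spans 3 letter names and 4 semitones — a major third.

major third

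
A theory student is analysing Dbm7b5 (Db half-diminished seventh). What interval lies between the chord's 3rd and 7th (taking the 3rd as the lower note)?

perfect 5th

Spelling the chord: Db, Fb, Abb, Cb.
The 3rd is Fb and the 7th is Cb.
Fb up to Cb spans 5 letter names and 7 semitones — a perfect fifth.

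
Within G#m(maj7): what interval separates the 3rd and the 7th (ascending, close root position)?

A5

Spelling the chord: G#, B, D#, F##.
3rd = B; 7th = F##.
B up to F## is 8 semitones, a half step wider than a perfect fifth, so the interval is augmented.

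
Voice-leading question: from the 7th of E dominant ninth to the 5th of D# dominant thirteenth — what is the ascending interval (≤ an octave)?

E dominant ninth has D as its 7th, and D# dominant thirteenth has A# as its 5th.
From D to A#: 8 semitones over a fifth = augmented.

augmented 5th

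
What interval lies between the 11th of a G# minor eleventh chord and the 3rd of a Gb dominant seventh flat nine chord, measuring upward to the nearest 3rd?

G# minor eleventh has C# as its 11th, and Gb dominant seventh flat nine has Bb as its 3rd.
C# up to Bb is 9 semitones, a whole step narrower than a major seventh, so the interval is diminished.

diminished 7th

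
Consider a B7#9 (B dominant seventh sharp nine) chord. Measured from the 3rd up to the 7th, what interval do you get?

diminished 5th

The chord tones of B dominant seventh sharp nine are B, D#, F#, A, C##.
So we need the interval from D# up to A.
From D# to A: 6 semitones over a fifth = diminished.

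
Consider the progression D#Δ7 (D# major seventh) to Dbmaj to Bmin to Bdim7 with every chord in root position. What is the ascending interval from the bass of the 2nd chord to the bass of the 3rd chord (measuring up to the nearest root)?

The roots are Db and B.
Db up to B is 10 semitones, a half step wider than a major sixth, so the interval is augmented.

augmented sixth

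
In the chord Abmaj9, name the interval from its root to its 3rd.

major third

Abmaj9: Ab, C, Eb, G, Bb.
So we need the interval from Ab up to C.
From Ab to C is 4 semitones, exactly the major third.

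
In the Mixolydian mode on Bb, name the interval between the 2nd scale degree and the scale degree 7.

m6

Bb mixolydian: Bb C D Eb F G Ab.
So we need the interval from C up to Ab.
C up to Ab is 8 semitones, a half step narrower than a major sixth, so the interval is minor.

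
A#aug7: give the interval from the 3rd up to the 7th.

A#aug7 is spelled A#–C##–E##–G#.
3rd = C##; 7th = G#.
C## up to G# is 6 semitones, a half step narrower than a perfect fifth, so the interval is diminished.
That tritone between 3rd and 7th is what gives the dominant seventh its pull toward resolution.

diminished 5th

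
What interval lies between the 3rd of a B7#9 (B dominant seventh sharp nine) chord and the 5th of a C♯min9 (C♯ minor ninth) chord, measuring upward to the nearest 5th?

perfect fourth

B7#9 (B dominant seventh sharp nine) has D♯ as its 3rd, and C♯min9 (C♯ minor ninth) has G♯ as its 5th.
D♯ up to G♯ spans 4 letter names and 5 semitones — a perfect fourth.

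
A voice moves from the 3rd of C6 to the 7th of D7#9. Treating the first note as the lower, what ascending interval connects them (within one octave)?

minor sixth

C6 has E as its 3rd, and D7#9 has C as its 7th.
6 letter names make it a sixth; at 8 semitones (a half step narrower than major) the quality is minor.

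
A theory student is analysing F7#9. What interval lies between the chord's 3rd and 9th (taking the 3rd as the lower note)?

major seventh

F dominant seventh sharp nine: F, A, C, Eb, G#.
3rd = A; 9th = G#.
From A to G# is 11 semitones, exactly the major seventh.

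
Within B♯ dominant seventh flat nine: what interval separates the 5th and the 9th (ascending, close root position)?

B♯7b9 (B♯ dominant seventh flat nine): B♯, D𝄪, F𝄪, A♯, C♯.
That puts F𝄪 below C♯.
5 letter names make it a fifth; at 6 semitones (a half step narrower than perfect) the quality is diminished.

diminished fifth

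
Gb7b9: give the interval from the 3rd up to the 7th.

diminished fifth

Spelling the chord: Gb-Bb-Db-Fb-Abb.
That puts Bb below Fb.
Bb up to Fb is 6 semitones, a half step narrower than a perfect fifth, so the interval is diminished.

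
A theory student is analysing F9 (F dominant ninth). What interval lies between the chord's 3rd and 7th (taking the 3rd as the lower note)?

diminished 5th

The chord tones of F9 are F–A–C–Eb–G.
So we need the interval from A up to Eb.
A up to Eb is 6 semitones, a half step narrower than a perfect fifth, so the interval is diminished.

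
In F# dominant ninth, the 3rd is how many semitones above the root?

4

F#9 (F# dominant ninth): F# A# C# E G#.
F# to A# is a major third: 4 semitones.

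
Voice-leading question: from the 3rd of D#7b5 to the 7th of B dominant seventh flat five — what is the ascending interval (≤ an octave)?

D#7b5 has F## as its 3rd, and B dominant seventh flat five has A as its 7th.
3 letter names make it a third; at 2 semitones (a whole step narrower than major) the quality is diminished.

diminished 3rd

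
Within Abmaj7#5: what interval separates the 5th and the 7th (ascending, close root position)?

m3

Spelling the chord: Ab C E G.
5th = E; 7th = G.
From E to G: 3 semitones over a third = minor.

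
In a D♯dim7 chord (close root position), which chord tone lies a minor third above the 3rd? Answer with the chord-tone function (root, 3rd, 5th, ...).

5th

D♯°7 is spelled D♯-F♯-A-C.
The 3rd is F♯. A minor third above F♯ is A.
A is the chord's 5th.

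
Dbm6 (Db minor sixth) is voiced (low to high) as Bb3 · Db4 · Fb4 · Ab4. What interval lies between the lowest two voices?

minor third

Those voices are Bb3 and Db4.
From Bb to Db: 3 semitones over a third = minor.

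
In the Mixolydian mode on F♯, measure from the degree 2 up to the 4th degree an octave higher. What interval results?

The scale runs F♯ G♯ A♯ B C♯ D♯ E.
Degree 2 = G♯; 4th degree (up an octave) = B.
G♯ up to B is 15 semitones, a half step narrower than a major tenth, so the interval is minor.

m10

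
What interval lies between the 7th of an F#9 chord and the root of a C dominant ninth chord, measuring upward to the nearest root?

The 7th of F#9 is E; the root of C dominant ninth is C.
E up to C is 8 semitones, a half step narrower than a major sixth, so the interval is minor.

minor sixth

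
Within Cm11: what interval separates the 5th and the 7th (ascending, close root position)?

minor 3rd

Cm11 (C minor eleventh) is spelled C E♭ G B♭ D F.
So we need the interval from G up to B♭.
From G to B♭: 3 semitones over a third = minor.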